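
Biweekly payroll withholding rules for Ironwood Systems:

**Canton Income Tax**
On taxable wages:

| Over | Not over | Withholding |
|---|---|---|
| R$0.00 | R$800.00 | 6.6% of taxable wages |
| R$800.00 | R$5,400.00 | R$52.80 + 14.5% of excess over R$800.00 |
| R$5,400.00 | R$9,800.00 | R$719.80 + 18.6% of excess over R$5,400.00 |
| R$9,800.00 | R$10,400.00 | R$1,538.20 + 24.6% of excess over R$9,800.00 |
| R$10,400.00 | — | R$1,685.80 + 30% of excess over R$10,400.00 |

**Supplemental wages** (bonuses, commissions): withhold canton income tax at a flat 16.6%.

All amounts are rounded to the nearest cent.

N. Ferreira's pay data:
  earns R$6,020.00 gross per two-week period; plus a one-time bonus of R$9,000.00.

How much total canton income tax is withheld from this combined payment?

Canton Income Tax: taxable = R$6,020.00
  R$719.80 + 18.6% × (R$6,020.00 − R$5,400.00) = R$719.80 + 18.6% × R$620.00 = R$835.12
Supplemental (16.6% flat on bonus): 16.6% × R$9,000.00 = R$1,494.00
Total canton income tax: R$835.12 + R$1,494.00 = R$2,329.12

R$2,329.12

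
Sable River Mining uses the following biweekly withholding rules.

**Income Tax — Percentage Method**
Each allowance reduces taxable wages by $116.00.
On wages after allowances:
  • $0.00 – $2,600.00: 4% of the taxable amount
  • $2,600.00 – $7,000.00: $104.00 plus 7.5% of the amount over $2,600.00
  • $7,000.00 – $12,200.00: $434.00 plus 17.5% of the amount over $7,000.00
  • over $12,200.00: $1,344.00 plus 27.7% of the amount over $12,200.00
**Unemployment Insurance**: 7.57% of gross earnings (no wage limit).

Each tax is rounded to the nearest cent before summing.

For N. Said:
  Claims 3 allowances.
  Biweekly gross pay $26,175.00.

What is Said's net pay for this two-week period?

$19,074.87

Income Tax: taxable = $26,175.00 − 3×$116.00 = $25,827.00
  $1,344.00 + 27.7% × ($25,827.00 − $12,200.00) = $1,344.00 + 27.7% × $13,627.00 = $5,118.68
Unemployment Insurance: 7.57% × $26,175.00 = $1,981.45
Total withheld: $5,118.68 + $1,981.45 = $7,100.13
Net pay: $26,175.00 − $7,100.13 = $19,074.87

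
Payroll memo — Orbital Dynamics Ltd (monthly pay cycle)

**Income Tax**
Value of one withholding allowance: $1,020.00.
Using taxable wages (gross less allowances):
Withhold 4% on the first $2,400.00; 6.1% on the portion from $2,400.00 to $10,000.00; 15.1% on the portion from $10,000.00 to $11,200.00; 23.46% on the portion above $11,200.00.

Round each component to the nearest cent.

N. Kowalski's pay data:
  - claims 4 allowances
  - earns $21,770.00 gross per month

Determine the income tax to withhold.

Income Tax: taxable = $21,770.00 − 4×$1,020.00 = $17,690.00
  $740.80 + 23.46% × ($17,690.00 − $11,200.00) = $740.80 + 23.46% × $6,490.00 = $2,263.35

$2,263.35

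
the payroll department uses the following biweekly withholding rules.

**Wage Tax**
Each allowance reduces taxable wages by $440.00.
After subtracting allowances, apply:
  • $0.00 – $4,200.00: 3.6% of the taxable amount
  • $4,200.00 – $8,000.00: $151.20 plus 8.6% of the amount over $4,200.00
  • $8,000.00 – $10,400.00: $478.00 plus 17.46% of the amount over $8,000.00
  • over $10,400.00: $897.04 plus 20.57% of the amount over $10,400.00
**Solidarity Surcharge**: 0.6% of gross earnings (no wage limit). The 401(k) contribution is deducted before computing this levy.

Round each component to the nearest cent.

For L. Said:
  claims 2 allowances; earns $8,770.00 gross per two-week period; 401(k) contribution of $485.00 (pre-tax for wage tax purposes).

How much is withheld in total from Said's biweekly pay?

Wage Tax: taxable = $8,770.00 − $485.00 − 2×$440.00 = $7,405.00
  $151.20 + 8.6% × ($7,405.00 − $4,200.00) = $151.20 + 8.6% × $3,205.00 = $426.83
Solidarity Surcharge: 0.6% × $8,285.00 = $49.71
Total: $426.83 + $49.71 = $476.54

$476.54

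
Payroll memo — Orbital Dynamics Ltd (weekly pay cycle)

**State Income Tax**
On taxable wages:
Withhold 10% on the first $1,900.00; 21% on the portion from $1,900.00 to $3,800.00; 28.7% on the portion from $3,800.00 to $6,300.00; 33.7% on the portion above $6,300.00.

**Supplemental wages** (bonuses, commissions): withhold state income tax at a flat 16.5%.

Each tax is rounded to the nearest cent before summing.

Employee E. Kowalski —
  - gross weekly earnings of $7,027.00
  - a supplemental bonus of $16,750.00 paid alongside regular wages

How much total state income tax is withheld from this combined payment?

$4,315.25

State Income Tax: taxable = $7,027.00
  $1,306.50 + 33.7% × ($7,027.00 − $6,300.00) = $1,306.50 + 33.7% × $727.00 = $1,551.50
Supplemental (16.5% flat on bonus): 16.5% × $16,750.00 = $2,763.75
Total state income tax: $1,551.50 + $2,763.75 = $4,315.25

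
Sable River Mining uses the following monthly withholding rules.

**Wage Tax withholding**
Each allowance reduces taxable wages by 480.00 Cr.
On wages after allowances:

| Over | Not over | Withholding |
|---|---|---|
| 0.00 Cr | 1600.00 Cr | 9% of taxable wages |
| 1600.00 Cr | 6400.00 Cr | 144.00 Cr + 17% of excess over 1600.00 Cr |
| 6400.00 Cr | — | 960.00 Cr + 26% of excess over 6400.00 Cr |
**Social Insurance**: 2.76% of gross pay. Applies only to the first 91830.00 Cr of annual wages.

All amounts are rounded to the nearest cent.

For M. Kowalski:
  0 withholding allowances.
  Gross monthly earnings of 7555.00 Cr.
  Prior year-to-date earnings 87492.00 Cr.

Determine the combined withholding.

1380.03 Cr

Wage Tax: taxable = 7555.00 Cr
  960.00 Cr + 26% × (7555.00 Cr − 6400.00 Cr) = 960.00 Cr + 26% × 1155.00 Cr = 1260.30 Cr
Social Insurance: cap 91830.00 Cr − YTD 87492.00 Cr = 4338.00 Cr subject; 2.76% × 4338.00 Cr = 119.73 Cr
Total: 1260.30 Cr + 119.73 Cr = 1380.03 Cr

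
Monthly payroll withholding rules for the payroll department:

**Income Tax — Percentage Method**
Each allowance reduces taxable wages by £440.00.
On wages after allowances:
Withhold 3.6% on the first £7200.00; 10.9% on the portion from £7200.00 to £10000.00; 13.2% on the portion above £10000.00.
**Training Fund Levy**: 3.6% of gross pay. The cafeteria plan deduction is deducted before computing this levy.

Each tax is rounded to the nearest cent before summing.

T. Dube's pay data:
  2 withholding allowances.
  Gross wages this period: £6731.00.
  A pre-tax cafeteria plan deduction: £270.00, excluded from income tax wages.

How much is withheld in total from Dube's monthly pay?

Income Tax: taxable = £6731.00 − £270.00 − 2×£440.00 = £5581.00
  3.6% × £5581.00 = £200.92
Training Fund Levy: 3.6% × £6461.00 = £232.60
Total: £200.92 + £232.60 = £433.52

£433.52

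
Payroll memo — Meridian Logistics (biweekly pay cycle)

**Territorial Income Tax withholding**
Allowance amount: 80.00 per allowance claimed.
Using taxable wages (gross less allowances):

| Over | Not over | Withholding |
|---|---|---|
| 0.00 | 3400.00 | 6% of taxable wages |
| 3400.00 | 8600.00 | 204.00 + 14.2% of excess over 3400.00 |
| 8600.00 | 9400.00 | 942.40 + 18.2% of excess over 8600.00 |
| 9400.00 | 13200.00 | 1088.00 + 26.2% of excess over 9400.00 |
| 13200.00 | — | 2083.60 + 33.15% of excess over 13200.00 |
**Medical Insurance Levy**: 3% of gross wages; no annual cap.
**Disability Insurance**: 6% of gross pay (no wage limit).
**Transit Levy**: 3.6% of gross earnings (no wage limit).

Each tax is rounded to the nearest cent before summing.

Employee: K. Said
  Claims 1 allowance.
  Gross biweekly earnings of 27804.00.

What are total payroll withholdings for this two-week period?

Territorial Income Tax: taxable = 27804.00 − 1×80.00 = 27724.00
  2083.60 + 33.15% × (27724.00 − 13200.00) = 2083.60 + 33.15% × 14524.00 = 6898.31
Medical Insurance Levy: 3% × 27804.00 = 834.12
Disability Insurance: 6% × 27804.00 = 1668.24
Transit Levy: 3.6% × 27804.00 = 1000.94
Total: 6898.31 + 834.12 + 1668.24 + 1000.94 = 10401.61

10401.61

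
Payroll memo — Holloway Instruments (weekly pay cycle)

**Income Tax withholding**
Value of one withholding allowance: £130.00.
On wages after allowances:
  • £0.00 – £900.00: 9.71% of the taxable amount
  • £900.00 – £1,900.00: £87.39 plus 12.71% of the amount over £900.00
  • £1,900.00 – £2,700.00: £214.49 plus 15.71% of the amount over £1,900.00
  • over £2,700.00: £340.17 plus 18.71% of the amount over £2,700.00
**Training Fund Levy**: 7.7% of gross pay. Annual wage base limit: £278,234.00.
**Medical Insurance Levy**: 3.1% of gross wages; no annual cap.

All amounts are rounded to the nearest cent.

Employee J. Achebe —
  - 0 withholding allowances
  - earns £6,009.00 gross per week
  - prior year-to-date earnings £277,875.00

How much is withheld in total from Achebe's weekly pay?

£1,173.20

Income Tax: taxable = £6,009.00
  £340.17 + 18.71% × (£6,009.00 − £2,700.00) = £340.17 + 18.71% × £3,309.00 = £959.28
Training Fund Levy: cap £278,234.00 − YTD £277,875.00 = £359.00 subject; 7.7% × £359.00 = £27.64
Medical Insurance Levy: 3.1% × £6,009.00 = £186.28
Total: £959.28 + £27.64 + £186.28 = £1,173.20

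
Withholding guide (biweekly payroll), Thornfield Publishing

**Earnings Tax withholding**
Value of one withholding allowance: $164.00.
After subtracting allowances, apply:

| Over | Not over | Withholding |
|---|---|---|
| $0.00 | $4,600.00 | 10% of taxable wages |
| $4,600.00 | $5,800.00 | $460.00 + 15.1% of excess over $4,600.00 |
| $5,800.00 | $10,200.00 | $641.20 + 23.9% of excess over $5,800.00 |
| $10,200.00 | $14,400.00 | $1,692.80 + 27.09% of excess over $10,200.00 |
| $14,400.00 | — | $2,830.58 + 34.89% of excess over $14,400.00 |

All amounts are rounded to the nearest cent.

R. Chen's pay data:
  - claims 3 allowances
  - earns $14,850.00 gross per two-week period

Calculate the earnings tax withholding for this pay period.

$2,819.20

Earnings Tax: taxable = $14,850.00 − 3×$164.00 = $14,358.00
  $1,692.80 + 27.09% × ($14,358.00 − $10,200.00) = $1,692.80 + 27.09% × $4,158.00 = $2,819.20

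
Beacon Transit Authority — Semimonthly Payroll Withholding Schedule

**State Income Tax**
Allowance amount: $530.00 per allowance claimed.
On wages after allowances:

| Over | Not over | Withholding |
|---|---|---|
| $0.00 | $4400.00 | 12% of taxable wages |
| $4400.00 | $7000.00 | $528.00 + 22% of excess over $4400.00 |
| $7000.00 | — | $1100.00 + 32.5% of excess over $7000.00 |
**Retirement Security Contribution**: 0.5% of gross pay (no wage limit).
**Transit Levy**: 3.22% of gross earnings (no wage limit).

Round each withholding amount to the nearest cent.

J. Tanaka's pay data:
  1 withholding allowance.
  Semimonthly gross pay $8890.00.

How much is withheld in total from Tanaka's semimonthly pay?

State Income Tax: taxable = $8890.00 − 1×$530.00 = $8360.00
  $1100.00 + 32.5% × ($8360.00 − $7000.00) = $1100.00 + 32.5% × $1360.00 = $1542.00
Retirement Security Contribution: 0.5% × $8890.00 = $44.45
Transit Levy: 3.22% × $8890.00 = $286.26
Total: $1542.00 + $44.45 + $286.26 = $1872.71

$1872.71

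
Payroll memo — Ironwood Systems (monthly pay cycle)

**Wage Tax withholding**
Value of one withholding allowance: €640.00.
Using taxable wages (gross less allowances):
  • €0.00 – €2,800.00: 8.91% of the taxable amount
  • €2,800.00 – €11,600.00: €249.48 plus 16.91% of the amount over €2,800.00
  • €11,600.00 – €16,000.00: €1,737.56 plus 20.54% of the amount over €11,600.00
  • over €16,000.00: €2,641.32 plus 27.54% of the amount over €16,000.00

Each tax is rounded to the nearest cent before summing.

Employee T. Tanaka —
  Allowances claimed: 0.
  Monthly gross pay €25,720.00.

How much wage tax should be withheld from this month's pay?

Wage Tax: taxable = €25,720.00
  €2,641.32 + 27.54% × (€25,720.00 − €16,000.00) = €2,641.32 + 27.54% × €9,720.00 = €5,318.21

€5,318.21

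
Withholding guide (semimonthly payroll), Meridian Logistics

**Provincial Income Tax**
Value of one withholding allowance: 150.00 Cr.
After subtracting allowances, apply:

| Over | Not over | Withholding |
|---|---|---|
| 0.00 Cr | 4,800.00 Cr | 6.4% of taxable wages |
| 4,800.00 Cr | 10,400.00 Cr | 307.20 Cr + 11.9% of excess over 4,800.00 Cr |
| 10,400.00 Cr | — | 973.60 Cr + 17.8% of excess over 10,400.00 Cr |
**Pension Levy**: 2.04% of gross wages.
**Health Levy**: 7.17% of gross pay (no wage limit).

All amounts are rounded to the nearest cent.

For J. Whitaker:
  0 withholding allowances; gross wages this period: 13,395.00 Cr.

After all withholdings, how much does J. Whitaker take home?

10,654.61 Cr

Provincial Income Tax: taxable = 13,395.00 Cr
  973.60 Cr + 17.8% × (13,395.00 Cr − 10,400.00 Cr) = 973.60 Cr + 17.8% × 2,995.00 Cr = 1,506.71 Cr
Pension Levy: 2.04% × 13,395.00 Cr = 273.26 Cr
Health Levy: 7.17% × 13,395.00 Cr = 960.42 Cr
Total withheld: 1,506.71 Cr + 273.26 Cr + 960.42 Cr = 2,740.39 Cr
Net pay: 13,395.00 Cr − 2,740.39 Cr = 10,654.61 Cr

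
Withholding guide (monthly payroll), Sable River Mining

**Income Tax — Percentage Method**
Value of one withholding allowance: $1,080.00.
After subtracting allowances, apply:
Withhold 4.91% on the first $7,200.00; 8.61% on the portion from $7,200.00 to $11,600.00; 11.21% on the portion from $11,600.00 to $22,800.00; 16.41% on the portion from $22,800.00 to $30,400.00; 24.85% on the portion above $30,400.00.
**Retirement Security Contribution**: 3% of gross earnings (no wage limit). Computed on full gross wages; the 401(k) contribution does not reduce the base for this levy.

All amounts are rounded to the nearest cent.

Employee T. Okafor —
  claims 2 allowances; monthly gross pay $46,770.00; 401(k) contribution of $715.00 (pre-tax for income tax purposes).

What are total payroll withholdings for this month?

$7,991.65

Income Tax: taxable = $46,770.00 − $715.00 − 2×$1,080.00 = $43,895.00
  $3,235.04 + 24.85% × ($43,895.00 − $30,400.00) = $3,235.04 + 24.85% × $13,495.00 = $6,588.55
Retirement Security Contribution: 3% × $46,770.00 = $1,403.10
Total: $6,588.55 + $1,403.10 = $7,991.65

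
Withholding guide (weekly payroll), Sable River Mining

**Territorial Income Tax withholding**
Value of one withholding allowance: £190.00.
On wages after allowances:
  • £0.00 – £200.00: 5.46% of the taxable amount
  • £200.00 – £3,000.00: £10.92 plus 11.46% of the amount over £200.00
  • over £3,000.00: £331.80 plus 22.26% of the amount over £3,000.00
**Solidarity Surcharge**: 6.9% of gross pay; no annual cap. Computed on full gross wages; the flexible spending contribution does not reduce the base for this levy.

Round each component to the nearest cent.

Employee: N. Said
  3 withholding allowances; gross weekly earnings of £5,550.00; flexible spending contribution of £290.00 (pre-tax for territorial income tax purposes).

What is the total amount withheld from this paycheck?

£1,090.94

Territorial Income Tax: taxable = £5,550.00 − £290.00 − 3×£190.00 = £4,690.00
  £331.80 + 22.26% × (£4,690.00 − £3,000.00) = £331.80 + 22.26% × £1,690.00 = £707.99
Solidarity Surcharge: 6.9% × £5,550.00 = £382.95
Total: £707.99 + £382.95 = £1,090.94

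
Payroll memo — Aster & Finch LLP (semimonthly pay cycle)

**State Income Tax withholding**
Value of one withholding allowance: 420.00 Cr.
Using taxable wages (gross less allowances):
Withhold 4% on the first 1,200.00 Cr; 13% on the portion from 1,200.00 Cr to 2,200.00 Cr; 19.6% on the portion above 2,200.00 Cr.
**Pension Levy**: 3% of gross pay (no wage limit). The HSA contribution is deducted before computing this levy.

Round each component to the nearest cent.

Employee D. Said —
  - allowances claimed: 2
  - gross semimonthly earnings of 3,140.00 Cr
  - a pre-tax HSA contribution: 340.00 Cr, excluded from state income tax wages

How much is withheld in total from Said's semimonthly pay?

State Income Tax: taxable = 3,140.00 Cr − 340.00 Cr − 2×420.00 Cr = 1,960.00 Cr
  48.00 Cr + 13% × (1,960.00 Cr − 1,200.00 Cr) = 48.00 Cr + 13% × 760.00 Cr = 146.80 Cr
Pension Levy: 3% × 2,800.00 Cr = 84.00 Cr
Total: 146.80 Cr + 84.00 Cr = 230.80 Cr

230.80 Cr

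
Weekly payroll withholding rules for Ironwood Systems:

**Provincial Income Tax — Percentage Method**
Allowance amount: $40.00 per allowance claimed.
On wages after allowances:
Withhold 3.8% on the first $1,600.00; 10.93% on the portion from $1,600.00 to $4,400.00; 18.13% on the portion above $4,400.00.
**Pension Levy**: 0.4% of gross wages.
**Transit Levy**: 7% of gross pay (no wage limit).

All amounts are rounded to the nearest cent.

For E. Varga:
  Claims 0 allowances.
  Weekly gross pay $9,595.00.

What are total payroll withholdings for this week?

$2,018.72

Provincial Income Tax: taxable = $9,595.00
  $366.84 + 18.13% × ($9,595.00 − $4,400.00) = $366.84 + 18.13% × $5,195.00 = $1,308.69
Pension Levy: 0.4% × $9,595.00 = $38.38
Transit Levy: 7% × $9,595.00 = $671.65
Total: $1,308.69 + $38.38 + $671.65 = $2,018.72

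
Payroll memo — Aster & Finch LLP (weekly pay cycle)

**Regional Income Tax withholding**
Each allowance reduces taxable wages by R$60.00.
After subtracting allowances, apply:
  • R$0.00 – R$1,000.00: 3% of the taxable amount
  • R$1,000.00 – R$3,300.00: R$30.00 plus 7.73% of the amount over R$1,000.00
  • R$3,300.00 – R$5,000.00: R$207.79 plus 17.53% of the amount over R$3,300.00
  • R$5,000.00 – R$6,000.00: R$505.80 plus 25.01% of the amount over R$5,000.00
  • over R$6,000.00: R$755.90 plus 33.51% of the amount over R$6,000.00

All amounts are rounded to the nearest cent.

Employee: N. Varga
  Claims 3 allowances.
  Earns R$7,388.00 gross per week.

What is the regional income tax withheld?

R$1,160.70

Regional Income Tax: taxable = R$7,388.00 − 3×R$60.00 = R$7,208.00
  R$755.90 + 33.51% × (R$7,208.00 − R$6,000.00) = R$755.90 + 33.51% × R$1,208.00 = R$1,160.70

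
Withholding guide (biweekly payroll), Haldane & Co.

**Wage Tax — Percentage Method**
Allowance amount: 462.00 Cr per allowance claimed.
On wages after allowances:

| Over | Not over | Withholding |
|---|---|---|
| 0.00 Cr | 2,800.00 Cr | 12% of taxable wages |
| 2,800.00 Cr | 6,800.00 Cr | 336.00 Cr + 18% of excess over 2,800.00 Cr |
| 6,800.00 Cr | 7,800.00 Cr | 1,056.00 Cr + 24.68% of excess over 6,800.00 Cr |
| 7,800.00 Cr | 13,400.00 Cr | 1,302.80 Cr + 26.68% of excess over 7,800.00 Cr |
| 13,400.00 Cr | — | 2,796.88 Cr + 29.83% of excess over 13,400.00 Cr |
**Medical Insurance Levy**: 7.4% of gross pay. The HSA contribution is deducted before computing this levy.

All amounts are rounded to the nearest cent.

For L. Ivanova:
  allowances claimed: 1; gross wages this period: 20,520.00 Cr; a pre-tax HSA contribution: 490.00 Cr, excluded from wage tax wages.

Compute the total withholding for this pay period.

6,119.01 Cr

Wage Tax: taxable = 20,520.00 Cr − 490.00 Cr − 1×462.00 Cr = 19,568.00 Cr
  2,796.88 Cr + 29.83% × (19,568.00 Cr − 13,400.00 Cr) = 2,796.88 Cr + 29.83% × 6,168.00 Cr = 4,636.79 Cr
Medical Insurance Levy: 7.4% × 20,030.00 Cr = 1,482.22 Cr
Total: 4,636.79 Cr + 1,482.22 Cr = 6,119.01 Cr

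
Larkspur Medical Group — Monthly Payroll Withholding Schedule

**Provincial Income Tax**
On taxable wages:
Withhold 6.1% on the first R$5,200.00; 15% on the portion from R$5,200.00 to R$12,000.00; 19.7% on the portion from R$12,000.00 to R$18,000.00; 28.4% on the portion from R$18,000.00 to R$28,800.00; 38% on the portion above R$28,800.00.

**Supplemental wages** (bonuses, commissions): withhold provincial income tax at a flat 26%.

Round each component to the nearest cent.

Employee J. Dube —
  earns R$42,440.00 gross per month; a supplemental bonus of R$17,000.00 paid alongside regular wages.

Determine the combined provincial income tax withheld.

Provincial Income Tax: taxable = R$42,440.00
  R$5,586.40 + 38% × (R$42,440.00 − R$28,800.00) = R$5,586.40 + 38% × R$13,640.00 = R$10,769.60
Supplemental (26% flat on bonus): 26% × R$17,000.00 = R$4,420.00
Total provincial income tax: R$10,769.60 + R$4,420.00 = R$15,189.60

R$15,189.60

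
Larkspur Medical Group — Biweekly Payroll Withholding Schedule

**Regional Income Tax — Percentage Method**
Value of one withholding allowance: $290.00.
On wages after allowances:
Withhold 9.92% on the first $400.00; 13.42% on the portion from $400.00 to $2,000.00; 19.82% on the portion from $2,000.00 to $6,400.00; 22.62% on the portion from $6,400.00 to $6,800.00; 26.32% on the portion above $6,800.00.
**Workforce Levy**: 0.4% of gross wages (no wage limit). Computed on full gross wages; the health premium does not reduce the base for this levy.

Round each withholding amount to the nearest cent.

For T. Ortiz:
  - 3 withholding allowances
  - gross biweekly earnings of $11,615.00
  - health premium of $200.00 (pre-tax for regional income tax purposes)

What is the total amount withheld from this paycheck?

$2,249.10

Regional Income Tax: taxable = $11,615.00 − $200.00 − 3×$290.00 = $10,545.00
  $1,216.96 + 26.32% × ($10,545.00 − $6,800.00) = $1,216.96 + 26.32% × $3,745.00 = $2,202.64
Workforce Levy: 0.4% × $11,615.00 = $46.46
Total: $2,202.64 + $46.46 = $2,249.10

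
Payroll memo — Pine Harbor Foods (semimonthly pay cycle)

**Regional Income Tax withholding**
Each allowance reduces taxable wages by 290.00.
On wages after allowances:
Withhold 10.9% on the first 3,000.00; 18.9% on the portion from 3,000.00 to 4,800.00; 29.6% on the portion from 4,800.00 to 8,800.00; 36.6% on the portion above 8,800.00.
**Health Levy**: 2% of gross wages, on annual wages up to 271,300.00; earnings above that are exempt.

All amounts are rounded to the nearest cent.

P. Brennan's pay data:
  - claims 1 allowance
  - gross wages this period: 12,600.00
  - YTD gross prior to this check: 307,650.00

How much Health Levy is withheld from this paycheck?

0.00

Health Levy: YTD 307,650.00 ≥ cap 271,300.00 → 0.00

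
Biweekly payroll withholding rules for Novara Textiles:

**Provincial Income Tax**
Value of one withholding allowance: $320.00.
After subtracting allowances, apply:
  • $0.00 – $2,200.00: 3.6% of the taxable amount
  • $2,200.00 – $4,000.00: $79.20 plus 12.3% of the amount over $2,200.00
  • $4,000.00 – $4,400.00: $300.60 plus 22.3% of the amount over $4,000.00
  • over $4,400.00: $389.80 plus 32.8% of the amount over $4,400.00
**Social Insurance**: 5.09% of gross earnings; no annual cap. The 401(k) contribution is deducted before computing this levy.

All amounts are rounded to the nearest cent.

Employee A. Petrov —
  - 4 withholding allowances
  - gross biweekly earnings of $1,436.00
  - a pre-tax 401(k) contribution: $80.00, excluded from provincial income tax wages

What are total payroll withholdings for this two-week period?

Provincial Income Tax: taxable = $1,436.00 − $80.00 − 4×$320.00 = $76.00
  3.6% × $76.00 = $2.74
Social Insurance: 5.09% × $1,356.00 = $69.02
Total: $2.74 + $69.02 = $71.76

$71.76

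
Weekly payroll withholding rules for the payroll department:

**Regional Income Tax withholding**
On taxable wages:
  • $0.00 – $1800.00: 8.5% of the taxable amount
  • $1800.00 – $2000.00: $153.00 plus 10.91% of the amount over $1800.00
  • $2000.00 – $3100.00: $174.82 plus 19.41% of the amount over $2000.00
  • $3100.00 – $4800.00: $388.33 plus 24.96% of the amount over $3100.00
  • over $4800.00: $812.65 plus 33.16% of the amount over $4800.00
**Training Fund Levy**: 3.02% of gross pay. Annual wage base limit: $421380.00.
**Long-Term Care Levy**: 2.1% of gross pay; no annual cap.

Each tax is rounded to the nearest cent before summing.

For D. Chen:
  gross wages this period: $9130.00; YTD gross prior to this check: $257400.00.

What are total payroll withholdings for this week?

Regional Income Tax: taxable = $9130.00
  $812.65 + 33.16% × ($9130.00 − $4800.00) = $812.65 + 33.16% × $4330.00 = $2248.48
Training Fund Levy: 3.02% × $9130.00 = $275.73
Long-Term Care Levy: 2.1% × $9130.00 = $191.73
Total: $2248.48 + $275.73 + $191.73 = $2715.94

$2715.94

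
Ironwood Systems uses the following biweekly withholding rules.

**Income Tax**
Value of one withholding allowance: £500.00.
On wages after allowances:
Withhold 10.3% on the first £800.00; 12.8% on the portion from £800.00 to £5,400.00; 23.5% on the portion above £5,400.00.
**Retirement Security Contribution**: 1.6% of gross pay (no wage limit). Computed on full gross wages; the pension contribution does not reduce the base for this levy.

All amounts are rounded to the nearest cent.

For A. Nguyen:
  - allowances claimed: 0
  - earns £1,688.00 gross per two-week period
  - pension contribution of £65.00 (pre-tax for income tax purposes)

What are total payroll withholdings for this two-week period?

£214.75

Income Tax: taxable = £1,688.00 − £65.00 = £1,623.00
  £82.40 + 12.8% × (£1,623.00 − £800.00) = £82.40 + 12.8% × £823.00 = £187.74
Retirement Security Contribution: 1.6% × £1,688.00 = £27.01
Total: £187.74 + £27.01 = £214.75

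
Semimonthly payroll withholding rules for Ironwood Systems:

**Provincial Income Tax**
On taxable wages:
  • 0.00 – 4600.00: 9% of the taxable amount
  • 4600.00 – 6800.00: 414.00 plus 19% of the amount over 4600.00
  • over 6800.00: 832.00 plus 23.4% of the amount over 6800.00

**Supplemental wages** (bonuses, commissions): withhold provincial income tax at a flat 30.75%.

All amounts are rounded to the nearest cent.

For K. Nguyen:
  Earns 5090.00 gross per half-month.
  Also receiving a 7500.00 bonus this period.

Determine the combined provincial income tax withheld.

2813.35

Provincial Income Tax: taxable = 5090.00
  414.00 + 19% × (5090.00 − 4600.00) = 414.00 + 19% × 490.00 = 507.10
Supplemental (30.75% flat on bonus): 30.75% × 7500.00 = 2306.25
Total provincial income tax: 507.10 + 2306.25 = 2813.35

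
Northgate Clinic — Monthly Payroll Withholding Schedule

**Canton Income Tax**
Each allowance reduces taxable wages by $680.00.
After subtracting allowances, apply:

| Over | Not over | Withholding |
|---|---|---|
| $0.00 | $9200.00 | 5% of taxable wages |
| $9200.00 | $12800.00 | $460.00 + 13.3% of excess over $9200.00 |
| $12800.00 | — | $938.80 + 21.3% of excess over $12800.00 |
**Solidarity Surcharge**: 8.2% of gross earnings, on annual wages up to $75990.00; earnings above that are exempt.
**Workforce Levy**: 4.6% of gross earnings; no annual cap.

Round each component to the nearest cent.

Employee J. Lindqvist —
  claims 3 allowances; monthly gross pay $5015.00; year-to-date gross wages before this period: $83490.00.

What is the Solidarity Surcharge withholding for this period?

$0.00

Solidarity Surcharge: YTD $83490.00 ≥ cap $75990.00 → $0.00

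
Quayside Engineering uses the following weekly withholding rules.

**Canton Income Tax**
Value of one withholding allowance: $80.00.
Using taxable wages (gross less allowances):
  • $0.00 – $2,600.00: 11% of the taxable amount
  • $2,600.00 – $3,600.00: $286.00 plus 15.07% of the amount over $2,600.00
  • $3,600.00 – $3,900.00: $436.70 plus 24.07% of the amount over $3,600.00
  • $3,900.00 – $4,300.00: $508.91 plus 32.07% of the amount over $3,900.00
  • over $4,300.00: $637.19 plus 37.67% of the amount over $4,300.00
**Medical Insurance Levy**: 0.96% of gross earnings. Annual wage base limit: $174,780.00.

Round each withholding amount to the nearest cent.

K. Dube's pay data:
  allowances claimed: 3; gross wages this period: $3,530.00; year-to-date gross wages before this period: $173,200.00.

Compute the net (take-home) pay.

Canton Income Tax: taxable = $3,530.00 − 3×$80.00 = $3,290.00
  $286.00 + 15.07% × ($3,290.00 − $2,600.00) = $286.00 + 15.07% × $690.00 = $389.98
Medical Insurance Levy: cap $174,780.00 − YTD $173,200.00 = $1,580.00 subject; 0.96% × $1,580.00 = $15.17
Total withheld: $389.98 + $15.17 = $405.15
Net pay: $3,530.00 − $405.15 = $3,124.85

$3,124.85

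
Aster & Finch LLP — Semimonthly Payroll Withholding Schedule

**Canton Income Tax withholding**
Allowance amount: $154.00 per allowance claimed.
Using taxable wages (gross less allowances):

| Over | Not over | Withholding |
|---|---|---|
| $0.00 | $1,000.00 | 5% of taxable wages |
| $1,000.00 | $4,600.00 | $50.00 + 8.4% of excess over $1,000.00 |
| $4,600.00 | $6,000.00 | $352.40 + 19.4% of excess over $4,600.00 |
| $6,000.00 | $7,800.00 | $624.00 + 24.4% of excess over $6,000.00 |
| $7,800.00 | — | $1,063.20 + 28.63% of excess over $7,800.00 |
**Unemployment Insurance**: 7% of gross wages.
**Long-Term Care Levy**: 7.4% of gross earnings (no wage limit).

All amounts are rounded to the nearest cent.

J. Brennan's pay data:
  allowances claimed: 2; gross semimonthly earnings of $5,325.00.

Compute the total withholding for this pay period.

$1,200.10

Canton Income Tax: taxable = $5,325.00 − 2×$154.00 = $5,017.00
  $352.40 + 19.4% × ($5,017.00 − $4,600.00) = $352.40 + 19.4% × $417.00 = $433.30
Unemployment Insurance: 7% × $5,325.00 = $372.75
Long-Term Care Levy: 7.4% × $5,325.00 = $394.05
Total: $433.30 + $372.75 + $394.05 = $1,200.10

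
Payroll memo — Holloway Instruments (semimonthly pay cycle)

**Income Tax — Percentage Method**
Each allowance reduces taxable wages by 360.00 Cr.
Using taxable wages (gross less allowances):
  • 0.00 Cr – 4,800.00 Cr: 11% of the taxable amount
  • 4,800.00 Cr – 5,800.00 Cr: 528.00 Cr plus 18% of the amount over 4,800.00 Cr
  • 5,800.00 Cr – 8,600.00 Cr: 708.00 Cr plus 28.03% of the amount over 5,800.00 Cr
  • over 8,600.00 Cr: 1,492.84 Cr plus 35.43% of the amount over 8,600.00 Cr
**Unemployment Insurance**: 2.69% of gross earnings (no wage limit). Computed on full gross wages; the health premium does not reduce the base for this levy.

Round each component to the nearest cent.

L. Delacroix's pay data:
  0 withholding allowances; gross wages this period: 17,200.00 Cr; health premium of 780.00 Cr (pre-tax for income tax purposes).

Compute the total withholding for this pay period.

4,726.15 Cr

Income Tax: taxable = 17,200.00 Cr − 780.00 Cr = 16,420.00 Cr
  1,492.84 Cr + 35.43% × (16,420.00 Cr − 8,600.00 Cr) = 1,492.84 Cr + 35.43% × 7,820.00 Cr = 4,263.47 Cr
Unemployment Insurance: 2.69% × 17,200.00 Cr = 462.68 Cr
Total: 4,263.47 Cr + 462.68 Cr = 4,726.15 Cr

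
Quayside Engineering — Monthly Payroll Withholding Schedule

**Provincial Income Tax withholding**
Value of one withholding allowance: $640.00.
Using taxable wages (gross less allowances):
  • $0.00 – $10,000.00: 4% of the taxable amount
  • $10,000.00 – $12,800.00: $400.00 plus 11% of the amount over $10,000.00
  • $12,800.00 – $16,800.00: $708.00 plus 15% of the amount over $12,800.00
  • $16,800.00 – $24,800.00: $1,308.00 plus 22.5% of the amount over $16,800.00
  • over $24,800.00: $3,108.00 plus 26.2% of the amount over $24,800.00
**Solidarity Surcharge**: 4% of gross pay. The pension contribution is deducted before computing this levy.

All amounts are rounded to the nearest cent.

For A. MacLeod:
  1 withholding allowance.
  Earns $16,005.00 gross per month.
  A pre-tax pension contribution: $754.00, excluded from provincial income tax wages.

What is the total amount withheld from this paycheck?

Provincial Income Tax: taxable = $16,005.00 − $754.00 − 1×$640.00 = $14,611.00
  $708.00 + 15% × ($14,611.00 − $12,800.00) = $708.00 + 15% × $1,811.00 = $979.65
Solidarity Surcharge: 4% × $15,251.00 = $610.04
Total: $979.65 + $610.04 = $1,589.69

$1,589.69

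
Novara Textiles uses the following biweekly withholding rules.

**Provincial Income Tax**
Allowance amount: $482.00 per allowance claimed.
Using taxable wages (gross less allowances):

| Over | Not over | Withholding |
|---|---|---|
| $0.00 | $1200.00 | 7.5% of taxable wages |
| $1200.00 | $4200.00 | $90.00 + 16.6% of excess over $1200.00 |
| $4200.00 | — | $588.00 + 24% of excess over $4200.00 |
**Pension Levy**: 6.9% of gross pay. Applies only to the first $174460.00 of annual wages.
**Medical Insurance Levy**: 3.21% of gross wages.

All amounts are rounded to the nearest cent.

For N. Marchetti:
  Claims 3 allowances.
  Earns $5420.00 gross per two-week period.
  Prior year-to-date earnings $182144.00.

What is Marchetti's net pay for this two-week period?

Provincial Income Tax: taxable = $5420.00 − 3×$482.00 = $3974.00
  $90.00 + 16.6% × ($3974.00 − $1200.00) = $90.00 + 16.6% × $2774.00 = $550.48
Pension Levy: YTD $182144.00 ≥ cap $174460.00 → $0.00
Medical Insurance Levy: 3.21% × $5420.00 = $173.98
Total withheld: $550.48 + $0.00 + $173.98 = $724.46
Net pay: $5420.00 − $724.46 = $4695.54

$4695.54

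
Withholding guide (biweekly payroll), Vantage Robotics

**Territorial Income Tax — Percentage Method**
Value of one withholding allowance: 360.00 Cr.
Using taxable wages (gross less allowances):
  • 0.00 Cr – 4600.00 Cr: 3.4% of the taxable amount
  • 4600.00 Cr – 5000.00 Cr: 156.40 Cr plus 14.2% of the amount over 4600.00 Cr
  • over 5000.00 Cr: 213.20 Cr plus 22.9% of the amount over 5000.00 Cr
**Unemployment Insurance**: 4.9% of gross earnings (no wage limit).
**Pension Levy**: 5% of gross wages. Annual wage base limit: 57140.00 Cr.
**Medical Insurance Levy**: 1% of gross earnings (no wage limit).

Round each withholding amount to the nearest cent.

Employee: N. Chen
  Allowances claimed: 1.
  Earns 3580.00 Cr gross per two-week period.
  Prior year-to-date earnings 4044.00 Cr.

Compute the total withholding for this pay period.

499.70 Cr

Territorial Income Tax: taxable = 3580.00 Cr − 1×360.00 Cr = 3220.00 Cr
  3.4% × 3220.00 Cr = 109.48 Cr
Unemployment Insurance: 4.9% × 3580.00 Cr = 175.42 Cr
Pension Levy: 5% × 3580.00 Cr = 179.00 Cr
Medical Insurance Levy: 1% × 3580.00 Cr = 35.80 Cr
Total: 109.48 Cr + 175.42 Cr + 179.00 Cr + 35.80 Cr = 499.70 Cr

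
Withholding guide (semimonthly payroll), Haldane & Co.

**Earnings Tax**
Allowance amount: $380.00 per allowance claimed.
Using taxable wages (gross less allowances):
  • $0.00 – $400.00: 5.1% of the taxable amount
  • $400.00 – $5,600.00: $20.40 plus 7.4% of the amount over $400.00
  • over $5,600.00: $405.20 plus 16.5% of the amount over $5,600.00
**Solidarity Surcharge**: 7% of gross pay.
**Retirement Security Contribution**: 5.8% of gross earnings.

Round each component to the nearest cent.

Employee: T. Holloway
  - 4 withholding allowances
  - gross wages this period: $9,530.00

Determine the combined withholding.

Earnings Tax: taxable = $9,530.00 − 4×$380.00 = $8,010.00
  $405.20 + 16.5% × ($8,010.00 − $5,600.00) = $405.20 + 16.5% × $2,410.00 = $802.85
Solidarity Surcharge: 7% × $9,530.00 = $667.10
Retirement Security Contribution: 5.8% × $9,530.00 = $552.74
Total: $802.85 + $667.10 + $552.74 = $2,022.69

$2,022.69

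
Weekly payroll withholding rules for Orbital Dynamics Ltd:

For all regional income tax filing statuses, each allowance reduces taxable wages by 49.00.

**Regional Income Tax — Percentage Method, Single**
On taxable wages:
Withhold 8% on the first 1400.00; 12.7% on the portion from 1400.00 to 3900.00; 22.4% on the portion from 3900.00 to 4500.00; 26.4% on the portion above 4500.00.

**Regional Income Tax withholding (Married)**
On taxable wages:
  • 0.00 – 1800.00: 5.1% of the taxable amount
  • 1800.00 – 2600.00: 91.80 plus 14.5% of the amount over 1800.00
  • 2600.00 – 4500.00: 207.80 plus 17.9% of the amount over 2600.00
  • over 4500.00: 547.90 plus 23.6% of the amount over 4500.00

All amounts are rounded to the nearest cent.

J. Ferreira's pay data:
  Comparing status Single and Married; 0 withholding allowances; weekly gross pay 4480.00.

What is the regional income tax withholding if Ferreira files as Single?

559.42

Regional Income Tax (Single): taxable = 4480.00
  429.50 + 22.4% × (4480.00 − 3900.00) = 429.50 + 22.4% × 580.00 = 559.42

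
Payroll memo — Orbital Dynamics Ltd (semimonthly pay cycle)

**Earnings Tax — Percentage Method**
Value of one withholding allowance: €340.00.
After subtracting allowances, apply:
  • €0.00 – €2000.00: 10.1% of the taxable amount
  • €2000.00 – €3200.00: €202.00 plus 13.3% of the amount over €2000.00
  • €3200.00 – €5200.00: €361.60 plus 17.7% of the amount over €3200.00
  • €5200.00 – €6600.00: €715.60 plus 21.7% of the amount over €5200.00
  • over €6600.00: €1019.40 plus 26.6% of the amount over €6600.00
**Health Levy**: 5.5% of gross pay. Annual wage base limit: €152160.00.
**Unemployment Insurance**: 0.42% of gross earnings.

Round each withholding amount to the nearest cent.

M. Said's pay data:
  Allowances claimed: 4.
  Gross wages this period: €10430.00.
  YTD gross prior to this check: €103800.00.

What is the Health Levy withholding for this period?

€573.65

Health Levy: 5.5% × €10430.00 = €573.65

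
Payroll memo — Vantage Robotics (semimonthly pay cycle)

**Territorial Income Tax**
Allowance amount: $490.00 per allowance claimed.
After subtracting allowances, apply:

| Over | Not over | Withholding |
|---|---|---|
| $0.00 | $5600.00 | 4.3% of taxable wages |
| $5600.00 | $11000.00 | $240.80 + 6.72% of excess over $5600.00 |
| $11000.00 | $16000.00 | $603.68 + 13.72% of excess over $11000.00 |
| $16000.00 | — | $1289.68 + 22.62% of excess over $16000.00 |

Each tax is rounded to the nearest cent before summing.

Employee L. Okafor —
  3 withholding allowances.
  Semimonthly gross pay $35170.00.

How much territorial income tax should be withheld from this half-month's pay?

Territorial Income Tax: taxable = $35170.00 − 3×$490.00 = $33700.00
  $1289.68 + 22.62% × ($33700.00 − $16000.00) = $1289.68 + 22.62% × $17700.00 = $5293.42

$5293.42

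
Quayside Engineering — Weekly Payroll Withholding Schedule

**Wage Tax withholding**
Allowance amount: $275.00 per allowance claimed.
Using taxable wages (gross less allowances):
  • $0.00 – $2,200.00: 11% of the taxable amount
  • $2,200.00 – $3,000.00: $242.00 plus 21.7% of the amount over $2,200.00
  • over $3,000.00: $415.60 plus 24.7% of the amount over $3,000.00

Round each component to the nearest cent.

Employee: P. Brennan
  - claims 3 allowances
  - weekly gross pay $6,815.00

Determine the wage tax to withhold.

Wage Tax: taxable = $6,815.00 − 3×$275.00 = $5,990.00
  $415.60 + 24.7% × ($5,990.00 − $3,000.00) = $415.60 + 24.7% × $2,990.00 = $1,154.13

$1,154.13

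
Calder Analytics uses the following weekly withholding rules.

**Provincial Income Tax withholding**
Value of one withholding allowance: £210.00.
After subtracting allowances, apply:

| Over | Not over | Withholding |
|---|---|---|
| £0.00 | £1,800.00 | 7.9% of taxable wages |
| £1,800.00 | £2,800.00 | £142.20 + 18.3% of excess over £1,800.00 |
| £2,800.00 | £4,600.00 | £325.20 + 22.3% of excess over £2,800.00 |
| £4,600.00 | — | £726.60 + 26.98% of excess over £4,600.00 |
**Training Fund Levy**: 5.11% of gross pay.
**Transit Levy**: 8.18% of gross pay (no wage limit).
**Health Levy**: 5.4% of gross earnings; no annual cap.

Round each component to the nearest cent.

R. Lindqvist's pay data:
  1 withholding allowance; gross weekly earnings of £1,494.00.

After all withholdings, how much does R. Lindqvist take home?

Provincial Income Tax: taxable = £1,494.00 − 1×£210.00 = £1,284.00
  7.9% × £1,284.00 = £101.44
Training Fund Levy: 5.11% × £1,494.00 = £76.34
Transit Levy: 8.18% × £1,494.00 = £122.21
Health Levy: 5.4% × £1,494.00 = £80.68
Total withheld: £101.44 + £76.34 + £122.21 + £80.68 = £380.67
Net pay: £1,494.00 − £380.67 = £1,113.33

£1,113.33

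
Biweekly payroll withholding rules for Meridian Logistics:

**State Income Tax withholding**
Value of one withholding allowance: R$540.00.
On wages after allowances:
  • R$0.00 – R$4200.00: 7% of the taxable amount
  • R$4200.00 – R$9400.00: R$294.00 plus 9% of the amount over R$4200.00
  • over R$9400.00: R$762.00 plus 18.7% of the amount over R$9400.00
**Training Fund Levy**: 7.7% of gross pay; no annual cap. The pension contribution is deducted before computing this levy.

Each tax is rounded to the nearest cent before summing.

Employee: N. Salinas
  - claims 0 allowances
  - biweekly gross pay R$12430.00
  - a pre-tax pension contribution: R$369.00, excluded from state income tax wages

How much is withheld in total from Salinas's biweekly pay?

R$2188.31

State Income Tax: taxable = R$12430.00 − R$369.00 = R$12061.00
  R$762.00 + 18.7% × (R$12061.00 − R$9400.00) = R$762.00 + 18.7% × R$2661.00 = R$1259.61
Training Fund Levy: 7.7% × R$12061.00 = R$928.70
Total: R$1259.61 + R$928.70 = R$2188.31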